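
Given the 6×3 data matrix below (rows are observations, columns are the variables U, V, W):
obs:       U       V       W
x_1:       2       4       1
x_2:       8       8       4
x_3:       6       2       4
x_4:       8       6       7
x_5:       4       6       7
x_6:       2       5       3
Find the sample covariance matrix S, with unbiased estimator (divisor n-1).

Step 1 — column means:
  mean(U) = (2 + 8 + 6 + 8 + 4 + 2) / 6 = 30/6 = 5
  mean(V) = (4 + 8 + 2 + 6 + 6 + 5) / 6 = 31/6 = 5.1667
  mean(W) = (1 + 4 + 4 + 7 + 7 + 3) / 6 = 26/6 = 4.3333

Step 2 — sample covariance S[i,j] = (1/(n-1)) · Σ_k (x_{k,i} - mean_i) · (x_{k,j} - mean_j), with n-1 = 5.
  S[U,U] = ((-3)·(-3) + (3)·(3) + (1)·(1) + (3)·(3) + (-1)·(-1) + (-3)·(-3)) / 5 = 38/5 = 7.6
  S[U,V] = ((-3)·(-1.1667) + (3)·(2.8333) + (1)·(-3.1667) + (3)·(0.8333) + (-1)·(0.8333) + (-3)·(-0.1667)) / 5 = 11/5 = 2.2
  S[U,W] = ((-3)·(-3.3333) + (3)·(-0.3333) + (1)·(-0.3333) + (3)·(2.6667) + (-1)·(2.6667) + (-3)·(-1.3333)) / 5 = 18/5 = 3.6
  S[V,V] = ((-1.1667)·(-1.1667) + (2.8333)·(2.8333) + (-3.1667)·(-3.1667) + (0.8333)·(0.8333) + (0.8333)·(0.8333) + (-0.1667)·(-0.1667)) / 5 = 20.8333/5 = 4.1667
  S[V,W] = ((-1.1667)·(-3.3333) + (2.8333)·(-0.3333) + (-3.1667)·(-0.3333) + (0.8333)·(2.6667) + (0.8333)·(2.6667) + (-0.1667)·(-1.3333)) / 5 = 8.6667/5 = 1.7333
  S[W,W] = ((-3.3333)·(-3.3333) + (-0.3333)·(-0.3333) + (-0.3333)·(-0.3333) + (2.6667)·(2.6667) + (2.6667)·(2.6667) + (-1.3333)·(-1.3333)) / 5 = 27.3333/5 = 5.4667

S is symmetric (S[j,i] = S[i,j]). Assembling:

S = [[7.6, 2.2, 3.6],
 [2.2, 4.1667, 1.7333],
 [3.6, 1.7333, 5.4667]]


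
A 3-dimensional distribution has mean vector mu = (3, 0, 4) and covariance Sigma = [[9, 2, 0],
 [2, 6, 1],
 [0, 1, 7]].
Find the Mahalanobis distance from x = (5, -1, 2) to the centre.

Step 1 — centre the observation: (x - mu) = (2, -1, -2).

Step 2 — invert Sigma (cofactor / det for 3×3, or solve directly):
  Sigma^{-1} = [[0.1202, -0.0411, 0.0059],
 [-0.0411, 0.1848, -0.0264],
 [0.0059, -0.0264, 0.1466]].

Step 3 — form the quadratic (x - mu)^T · Sigma^{-1} · (x - mu):
  Sigma^{-1} · (x - mu) = (0.2698, -0.2141, -0.2551).
  (x - mu)^T · [Sigma^{-1} · (x - mu)] = (2)·(0.2698) + (-1)·(-0.2141) + (-2)·(-0.2551) = 1.2639.

Step 4 — take square root: d = √(1.2639) ≈ 1.1242.

d(x, mu) = √(1.2639) ≈ 1.1242


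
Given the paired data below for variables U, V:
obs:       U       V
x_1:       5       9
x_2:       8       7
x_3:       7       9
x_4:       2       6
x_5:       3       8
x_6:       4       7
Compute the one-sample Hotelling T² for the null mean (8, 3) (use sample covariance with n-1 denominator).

Step 1 — sample mean vector:
  mean(U) = (5 + 8 + 7 + 2 + 3 + 4) / 6 = 29/6 = 4.8333
  mean(V) = (9 + 7 + 9 + 6 + 8 + 7) / 6 = 46/6 = 7.6667
  x̄ = (4.8333, 7.6667),  deviation x̄ - mu_0 = (4.8333, 7.6667) - (8, 3) = (-3.1667, 4.6667).

Step 2 — sample covariance matrix, S[i,j] = (1/(n-1)) · Σ_k (x_{k,i} - mean_i) · (x_{k,j} - mean_j), divisor n-1 = 5:
  S[U,U] = ((0.1667)·(0.1667) + (3.1667)·(3.1667) + (2.1667)·(2.1667) + (-2.8333)·(-2.8333) + (-1.8333)·(-1.8333) + (-0.8333)·(-0.8333)) / 5 = 26.8333/5 = 5.3667
  S[U,V] = ((0.1667)·(1.3333) + (3.1667)·(-0.6667) + (2.1667)·(1.3333) + (-2.8333)·(-1.6667) + (-1.8333)·(0.3333) + (-0.8333)·(-0.6667)) / 5 = 5.6667/5 = 1.1333
  S[V,V] = ((1.3333)·(1.3333) + (-0.6667)·(-0.6667) + (1.3333)·(1.3333) + (-1.6667)·(-1.6667) + (0.3333)·(0.3333) + (-0.6667)·(-0.6667)) / 5 = 7.3333/5 = 1.4667
  S = [[5.3667, 1.1333],
 [1.1333, 1.4667]].

Step 3 — invert S. det(S) = 5.3667·1.4667 - (1.1333)² = 6.5867.
  S^{-1} = (1/det) · [[d, -b], [-b, a]] = [[0.2227, -0.1721],
 [-0.1721, 0.8148]].

Step 4 — quadratic form (x̄ - mu_0)^T · S^{-1} · (x̄ - mu_0):
  S^{-1} · (x̄ - mu_0) = (-1.5081, 4.3472),
  (x̄ - mu_0)^T · [...] = (-3.1667)·(-1.5081) + (4.6667)·(4.3472) = 25.0624.

Step 5 — scale by n: T² = 6 · 25.0624 = 150.3745.

T² ≈ 150.3745


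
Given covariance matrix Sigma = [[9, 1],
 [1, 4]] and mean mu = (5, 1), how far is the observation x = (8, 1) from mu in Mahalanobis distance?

Step 1 — centre the observation: (x - mu) = (3, 0).

Step 2 — invert Sigma. det(Sigma) = 9·4 - (1)² = 35.
  Sigma^{-1} = (1/det) · [[d, -b], [-b, a]] = [[0.1143, -0.0286],
 [-0.0286, 0.2571]].

Step 3 — form the quadratic (x - mu)^T · Sigma^{-1} · (x - mu):
  Sigma^{-1} · (x - mu) = (0.3429, -0.0857).
  (x - mu)^T · [Sigma^{-1} · (x - mu)] = (3)·(0.3429) + (0)·(-0.0857) = 1.0286.

Step 4 — take square root: d = √(1.0286) ≈ 1.0142.

d(x, mu) = √(1.0286) ≈ 1.0142


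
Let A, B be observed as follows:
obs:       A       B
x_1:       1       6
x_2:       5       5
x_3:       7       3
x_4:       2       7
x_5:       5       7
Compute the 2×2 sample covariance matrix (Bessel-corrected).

Step 1 — column means:
  mean(A) = (1 + 5 + 7 + 2 + 5) / 5 = 20/5 = 4
  mean(B) = (6 + 5 + 3 + 7 + 7) / 5 = 28/5 = 5.6

Step 2 — sample covariance S[i,j] = (1/(n-1)) · Σ_k (x_{k,i} - mean_i) · (x_{k,j} - mean_j), with n-1 = 4.
  S[A,A] = ((-3)·(-3) + (1)·(1) + (3)·(3) + (-2)·(-2) + (1)·(1)) / 4 = 24/4 = 6
  S[A,B] = ((-3)·(0.4) + (1)·(-0.6) + (3)·(-2.6) + (-2)·(1.4) + (1)·(1.4)) / 4 = -11/4 = -2.75
  S[B,B] = ((0.4)·(0.4) + (-0.6)·(-0.6) + (-2.6)·(-2.6) + (1.4)·(1.4) + (1.4)·(1.4)) / 4 = 11.2/4 = 2.8

S is symmetric (S[j,i] = S[i,j]). Assembling:

S = [[6, -2.75],
 [-2.75, 2.8]]


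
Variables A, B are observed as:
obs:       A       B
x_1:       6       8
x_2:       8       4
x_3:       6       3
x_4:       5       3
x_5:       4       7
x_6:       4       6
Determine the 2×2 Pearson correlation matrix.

Step 1 — column means:
  mean(A) = (6 + 8 + 6 + 5 + 4 + 4) / 6 = 33/6 = 5.5
  mean(B) = (8 + 4 + 3 + 3 + 7 + 6) / 6 = 31/6 = 5.1667

Step 2 — sample variances and covariances s[i,j] = (1/(n-1)) · Σ_k (x_{k,i} - mean_i) · (x_{k,j} - mean_j), with n-1 = 5:
  s[A,A] = ((0.5)·(0.5) + (2.5)·(2.5) + (0.5)·(0.5) + (-0.5)·(-0.5) + (-1.5)·(-1.5) + (-1.5)·(-1.5)) / 5 = 11.5/5 = 2.3
  s[A,B] = ((0.5)·(2.8333) + (2.5)·(-1.1667) + (0.5)·(-2.1667) + (-0.5)·(-2.1667) + (-1.5)·(1.8333) + (-1.5)·(0.8333)) / 5 = -5.5/5 = -1.1
  s[B,B] = ((2.8333)·(2.8333) + (-1.1667)·(-1.1667) + (-2.1667)·(-2.1667) + (-2.1667)·(-2.1667) + (1.8333)·(1.8333) + (0.8333)·(0.8333)) / 5 = 22.8333/5 = 4.5667
  Sample standard deviations s_i = √(s[i,i]):
  s(A) = √(2.3) = 1.5166
  s(B) = √(4.5667) = 2.137

Step 3 — r_{ij} = s_{ij} / (s_i · s_j):
  r[A,A] = 1 (diagonal).
  r[A,B] = -1.1 / (1.5166 · 2.137) = -1.1 / 3.2409 = -0.3394
  r[B,B] = 1 (diagonal).

R is symmetric with unit diagonal. Assembling:

R = [[1, -0.3394],
 [-0.3394, 1]]


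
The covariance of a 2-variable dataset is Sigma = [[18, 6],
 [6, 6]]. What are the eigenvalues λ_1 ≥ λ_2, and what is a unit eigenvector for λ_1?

Step 1 — characteristic polynomial of 2×2 Sigma:
  det(Sigma - λI) = λ² - trace · λ + det = 0.
  trace = 18 + 6 = 24, det = 18·6 - (6)² = 72.
Step 2 — discriminant:
  Δ = trace² - 4·det = 576 - 288 = 288.
Step 3 — eigenvalues:
  λ = (trace ± √Δ)/2 = (24 ± 16.9706)/2,
  λ_1 = 20.4853,  λ_2 = 3.5147.

Step 4 — unit eigenvector for λ_1: solve (Sigma - λ_1 I)v = 0. First row:
  (18 - 20.4853)·v_x + (6)·v_y = 0, i.e. (-2.4853)·v_x + (6)·v_y = 0,
  so v ∝ (b, λ_1 - a) = (6, 2.4853) = u.
  ||u|| = √((6)² + (2.4853)²) = √(42.1766) ≈ 6.4944,
  v_1 = u/||u|| ≈ (0.9239, 0.3827) (||v_1|| = 1).

λ_1 = 20.4853,  λ_2 = 3.5147;  v_1 ≈ (0.9239, 0.3827)


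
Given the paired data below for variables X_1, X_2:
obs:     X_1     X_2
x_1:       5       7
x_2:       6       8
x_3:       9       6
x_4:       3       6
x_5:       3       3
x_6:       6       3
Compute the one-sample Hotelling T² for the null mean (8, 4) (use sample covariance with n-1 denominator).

Step 1 — sample mean vector:
  mean(X_1) = (5 + 6 + 9 + 3 + 3 + 6) / 6 = 32/6 = 5.3333
  mean(X_2) = (7 + 8 + 6 + 6 + 3 + 3) / 6 = 33/6 = 5.5
  x̄ = (5.3333, 5.5),  deviation x̄ - mu_0 = (5.3333, 5.5) - (8, 4) = (-2.6667, 1.5).

Step 2 — sample covariance matrix, S[i,j] = (1/(n-1)) · Σ_k (x_{k,i} - mean_i) · (x_{k,j} - mean_j), divisor n-1 = 5:
  S[X_1,X_1] = ((-0.3333)·(-0.3333) + (0.6667)·(0.6667) + (3.6667)·(3.6667) + (-2.3333)·(-2.3333) + (-2.3333)·(-2.3333) + (0.6667)·(0.6667)) / 5 = 25.3333/5 = 5.0667
  S[X_1,X_2] = ((-0.3333)·(1.5) + (0.6667)·(2.5) + (3.6667)·(0.5) + (-2.3333)·(0.5) + (-2.3333)·(-2.5) + (0.6667)·(-2.5)) / 5 = 6/5 = 1.2
  S[X_2,X_2] = ((1.5)·(1.5) + (2.5)·(2.5) + (0.5)·(0.5) + (0.5)·(0.5) + (-2.5)·(-2.5) + (-2.5)·(-2.5)) / 5 = 21.5/5 = 4.3
  S = [[5.0667, 1.2],
 [1.2, 4.3]].

Step 3 — invert S. det(S) = 5.0667·4.3 - (1.2)² = 20.3467.
  S^{-1} = (1/det) · [[d, -b], [-b, a]] = [[0.2113, -0.059],
 [-0.059, 0.249]].

Step 4 — quadratic form (x̄ - mu_0)^T · S^{-1} · (x̄ - mu_0):
  S^{-1} · (x̄ - mu_0) = (-0.652, 0.5308),
  (x̄ - mu_0)^T · [...] = (-2.6667)·(-0.652) + (1.5)·(0.5308) = 2.5349.

Step 5 — scale by n: T² = 6 · 2.5349 = 15.2097.

T² ≈ 15.2097


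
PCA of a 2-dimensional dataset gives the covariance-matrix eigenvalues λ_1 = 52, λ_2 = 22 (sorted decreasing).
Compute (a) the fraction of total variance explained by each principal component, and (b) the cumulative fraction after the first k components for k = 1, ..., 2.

Step 1 — total variance = trace(Sigma) = Σ λ_i = 52 + 22 = 74.

Step 2 — fraction explained by component i = λ_i / Σ λ:
  PC1: 52/74 = 0.7027
  PC2: 22/74 = 0.2973

Step 3 — cumulative fraction after k components = (λ_1 + ... + λ_k) / Σ λ:
  k = 1: 52/74 = 0.7027
  k = 2: (52 + 22)/74 = 74/74 = 1

Summary (fraction, with percent):

explained: PC1 0.7027 (70.27%), PC2 0.2973 (29.73%);  cumulative: 0.7027, 1


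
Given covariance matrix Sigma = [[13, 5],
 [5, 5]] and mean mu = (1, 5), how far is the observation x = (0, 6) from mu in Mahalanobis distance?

Step 1 — centre the observation: (x - mu) = (-1, 1).

Step 2 — invert Sigma. det(Sigma) = 13·5 - (5)² = 40.
  Sigma^{-1} = (1/det) · [[d, -b], [-b, a]] = [[0.125, -0.125],
 [-0.125, 0.325]].

Step 3 — form the quadratic (x - mu)^T · Sigma^{-1} · (x - mu):
  Sigma^{-1} · (x - mu) = (-0.25, 0.45).
  (x - mu)^T · [Sigma^{-1} · (x - mu)] = (-1)·(-0.25) + (1)·(0.45) = 0.7.

Step 4 — take square root: d = √(0.7) ≈ 0.8367.

d(x, mu) = √(0.7) ≈ 0.8367


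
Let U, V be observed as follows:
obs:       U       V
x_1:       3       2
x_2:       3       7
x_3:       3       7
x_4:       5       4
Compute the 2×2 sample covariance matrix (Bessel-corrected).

Step 1 — column means:
  mean(U) = (3 + 3 + 3 + 5) / 4 = 14/4 = 3.5
  mean(V) = (2 + 7 + 7 + 4) / 4 = 20/4 = 5

Step 2 — sample covariance S[i,j] = (1/(n-1)) · Σ_k (x_{k,i} - mean_i) · (x_{k,j} - mean_j), with n-1 = 3.
  S[U,U] = ((-0.5)·(-0.5) + (-0.5)·(-0.5) + (-0.5)·(-0.5) + (1.5)·(1.5)) / 3 = 3/3 = 1
  S[U,V] = ((-0.5)·(-3) + (-0.5)·(2) + (-0.5)·(2) + (1.5)·(-1)) / 3 = -2/3 = -0.6667
  S[V,V] = ((-3)·(-3) + (2)·(2) + (2)·(2) + (-1)·(-1)) / 3 = 18/3 = 6

S is symmetric (S[j,i] = S[i,j]). Assembling:

S = [[1, -0.6667],
 [-0.6667, 6]]


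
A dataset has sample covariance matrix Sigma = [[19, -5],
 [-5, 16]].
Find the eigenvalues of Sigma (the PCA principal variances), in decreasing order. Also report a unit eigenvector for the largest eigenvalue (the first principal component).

Step 1 — characteristic polynomial of 2×2 Sigma:
  det(Sigma - λI) = λ² - trace · λ + det = 0.
  trace = 19 + 16 = 35, det = 19·16 - (-5)² = 279.
Step 2 — discriminant:
  Δ = trace² - 4·det = 1225 - 1116 = 109.
Step 3 — eigenvalues:
  λ = (trace ± √Δ)/2 = (35 ± 10.4403)/2,
  λ_1 = 22.7202,  λ_2 = 12.2798.

Step 4 — unit eigenvector for λ_1: solve (Sigma - λ_1 I)v = 0. First row:
  (19 - 22.7202)·v_x + (-5)·v_y = 0, i.e. (-3.7202)·v_x + (-5)·v_y = 0,
  so v ∝ (b, λ_1 - a) = (-5, 3.7202); multiply by -1 so the first entry is positive: u = (5, -3.7202).
  ||u|| = √((5)² + (-3.7202)²) = √(38.8395) ≈ 6.2321,
  v_1 = u/||u|| ≈ (0.8023, -0.5969) (||v_1|| = 1).

λ_1 = 22.7202,  λ_2 = 12.2798;  v_1 ≈ (0.8023, -0.5969)


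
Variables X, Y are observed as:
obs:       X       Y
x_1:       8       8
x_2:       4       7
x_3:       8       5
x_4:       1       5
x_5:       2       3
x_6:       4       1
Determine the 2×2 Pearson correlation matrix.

Step 1 — column means:
  mean(X) = (8 + 4 + 8 + 1 + 2 + 4) / 6 = 27/6 = 4.5
  mean(Y) = (8 + 7 + 5 + 5 + 3 + 1) / 6 = 29/6 = 4.8333

Step 2 — sample variances and covariances s[i,j] = (1/(n-1)) · Σ_k (x_{k,i} - mean_i) · (x_{k,j} - mean_j), with n-1 = 5:
  s[X,X] = ((3.5)·(3.5) + (-0.5)·(-0.5) + (3.5)·(3.5) + (-3.5)·(-3.5) + (-2.5)·(-2.5) + (-0.5)·(-0.5)) / 5 = 43.5/5 = 8.7
  s[X,Y] = ((3.5)·(3.1667) + (-0.5)·(2.1667) + (3.5)·(0.1667) + (-3.5)·(0.1667) + (-2.5)·(-1.8333) + (-0.5)·(-3.8333)) / 5 = 16.5/5 = 3.3
  s[Y,Y] = ((3.1667)·(3.1667) + (2.1667)·(2.1667) + (0.1667)·(0.1667) + (0.1667)·(0.1667) + (-1.8333)·(-1.8333) + (-3.8333)·(-3.8333)) / 5 = 32.8333/5 = 6.5667
  Sample standard deviations s_i = √(s[i,i]):
  s(X) = √(8.7) = 2.9496
  s(Y) = √(6.5667) = 2.5626

Step 3 — r_{ij} = s_{ij} / (s_i · s_j):
  r[X,X] = 1 (diagonal).
  r[X,Y] = 3.3 / (2.9496 · 2.5626) = 3.3 / 7.5584 = 0.4366
  r[Y,Y] = 1 (diagonal).

R is symmetric with unit diagonal. Assembling:

R = [[1, 0.4366],
 [0.4366, 1]]


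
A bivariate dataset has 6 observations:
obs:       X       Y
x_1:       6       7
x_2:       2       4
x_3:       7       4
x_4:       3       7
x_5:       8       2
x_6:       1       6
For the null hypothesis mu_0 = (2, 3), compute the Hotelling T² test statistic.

Step 1 — sample mean vector:
  mean(X) = (6 + 2 + 7 + 3 + 8 + 1) / 6 = 27/6 = 4.5
  mean(Y) = (7 + 4 + 4 + 7 + 2 + 6) / 6 = 30/6 = 5
  x̄ = (4.5, 5),  deviation x̄ - mu_0 = (4.5, 5) - (2, 3) = (2.5, 2).

Step 2 — sample covariance matrix, S[i,j] = (1/(n-1)) · Σ_k (x_{k,i} - mean_i) · (x_{k,j} - mean_j), divisor n-1 = 5:
  S[X,X] = ((1.5)·(1.5) + (-2.5)·(-2.5) + (2.5)·(2.5) + (-1.5)·(-1.5) + (3.5)·(3.5) + (-3.5)·(-3.5)) / 5 = 41.5/5 = 8.3
  S[X,Y] = ((1.5)·(2) + (-2.5)·(-1) + (2.5)·(-1) + (-1.5)·(2) + (3.5)·(-3) + (-3.5)·(1)) / 5 = -14/5 = -2.8
  S[Y,Y] = ((2)·(2) + (-1)·(-1) + (-1)·(-1) + (2)·(2) + (-3)·(-3) + (1)·(1)) / 5 = 20/5 = 4
  S = [[8.3, -2.8],
 [-2.8, 4]].

Step 3 — invert S. det(S) = 8.3·4 - (-2.8)² = 25.36.
  S^{-1} = (1/det) · [[d, -b], [-b, a]] = [[0.1577, 0.1104],
 [0.1104, 0.3273]].

Step 4 — quadratic form (x̄ - mu_0)^T · S^{-1} · (x̄ - mu_0):
  S^{-1} · (x̄ - mu_0) = (0.6151, 0.9306),
  (x̄ - mu_0)^T · [...] = (2.5)·(0.6151) + (2)·(0.9306) = 3.3991.

Step 5 — scale by n: T² = 6 · 3.3991 = 20.3943.

T² ≈ 20.3943


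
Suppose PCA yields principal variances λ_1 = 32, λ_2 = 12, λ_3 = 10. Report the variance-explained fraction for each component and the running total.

Step 1 — total variance = trace(Sigma) = Σ λ_i = 32 + 12 + 10 = 54.

Step 2 — fraction explained by component i = λ_i / Σ λ:
  PC1: 32/54 = 0.5926
  PC2: 12/54 = 0.2222
  PC3: 10/54 = 0.1852

Step 3 — cumulative fraction after k components = (λ_1 + ... + λ_k) / Σ λ:
  k = 1: 32/54 = 0.5926
  k = 2: (32 + 12)/54 = 44/54 = 0.8148
  k = 3: (32 + 12 + 10)/54 = 54/54 = 1

Summary (fraction, with percent):

explained: PC1 0.5926 (59.26%), PC2 0.2222 (22.22%), PC3 0.1852 (18.52%);  cumulative: 0.5926, 0.8148, 1


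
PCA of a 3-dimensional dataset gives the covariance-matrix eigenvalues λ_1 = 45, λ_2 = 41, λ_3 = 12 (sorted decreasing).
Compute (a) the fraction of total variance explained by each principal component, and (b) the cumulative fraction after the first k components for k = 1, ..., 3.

Step 1 — total variance = trace(Sigma) = Σ λ_i = 45 + 41 + 12 = 98.

Step 2 — fraction explained by component i = λ_i / Σ λ:
  PC1: 45/98 = 0.4592
  PC2: 41/98 = 0.4184
  PC3: 12/98 = 0.1224

Step 3 — cumulative fraction after k components = (λ_1 + ... + λ_k) / Σ λ:
  k = 1: 45/98 = 0.4592
  k = 2: (45 + 41)/98 = 86/98 = 0.8776
  k = 3: (45 + 41 + 12)/98 = 98/98 = 1

Summary (fraction, with percent):

explained: PC1 0.4592 (45.92%), PC2 0.4184 (41.84%), PC3 0.1224 (12.24%);  cumulative: 0.4592, 0.8776, 1


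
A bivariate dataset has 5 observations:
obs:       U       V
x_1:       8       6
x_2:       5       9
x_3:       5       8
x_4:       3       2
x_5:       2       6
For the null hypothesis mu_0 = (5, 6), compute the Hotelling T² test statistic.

Step 1 — sample mean vector:
  mean(U) = (8 + 5 + 5 + 3 + 2) / 5 = 23/5 = 4.6
  mean(V) = (6 + 9 + 8 + 2 + 6) / 5 = 31/5 = 6.2
  x̄ = (4.6, 6.2),  deviation x̄ - mu_0 = (4.6, 6.2) - (5, 6) = (-0.4, 0.2).

Step 2 — sample covariance matrix, S[i,j] = (1/(n-1)) · Σ_k (x_{k,i} - mean_i) · (x_{k,j} - mean_j), divisor n-1 = 4:
  S[U,U] = ((3.4)·(3.4) + (0.4)·(0.4) + (0.4)·(0.4) + (-1.6)·(-1.6) + (-2.6)·(-2.6)) / 4 = 21.2/4 = 5.3
  S[U,V] = ((3.4)·(-0.2) + (0.4)·(2.8) + (0.4)·(1.8) + (-1.6)·(-4.2) + (-2.6)·(-0.2)) / 4 = 8.4/4 = 2.1
  S[V,V] = ((-0.2)·(-0.2) + (2.8)·(2.8) + (1.8)·(1.8) + (-4.2)·(-4.2) + (-0.2)·(-0.2)) / 4 = 28.8/4 = 7.2
  S = [[5.3, 2.1],
 [2.1, 7.2]].

Step 3 — invert S. det(S) = 5.3·7.2 - (2.1)² = 33.75.
  S^{-1} = (1/det) · [[d, -b], [-b, a]] = [[0.2133, -0.0622],
 [-0.0622, 0.157]].

Step 4 — quadratic form (x̄ - mu_0)^T · S^{-1} · (x̄ - mu_0):
  S^{-1} · (x̄ - mu_0) = (-0.0978, 0.0563),
  (x̄ - mu_0)^T · [...] = (-0.4)·(-0.0978) + (0.2)·(0.0563) = 0.0504.

Step 5 — scale by n: T² = 5 · 0.0504 = 0.2519.

T² ≈ 0.2519


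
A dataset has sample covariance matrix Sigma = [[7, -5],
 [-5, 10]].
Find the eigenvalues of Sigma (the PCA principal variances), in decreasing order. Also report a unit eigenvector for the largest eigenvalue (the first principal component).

Step 1 — characteristic polynomial of 2×2 Sigma:
  det(Sigma - λI) = λ² - trace · λ + det = 0.
  trace = 7 + 10 = 17, det = 7·10 - (-5)² = 45.
Step 2 — discriminant:
  Δ = trace² - 4·det = 289 - 180 = 109.
Step 3 — eigenvalues:
  λ = (trace ± √Δ)/2 = (17 ± 10.4403)/2,
  λ_1 = 13.7202,  λ_2 = 3.2798.

Step 4 — unit eigenvector for λ_1: solve (Sigma - λ_1 I)v = 0. First row:
  (7 - 13.7202)·v_x + (-5)·v_y = 0, i.e. (-6.7202)·v_x + (-5)·v_y = 0,
  so v ∝ (b, λ_1 - a) = (-5, 6.7202); multiply by -1 so the first entry is positive: u = (5, -6.7202).
  ||u|| = √((5)² + (-6.7202)²) = √(70.1605) ≈ 8.3762,
  v_1 = u/||u|| ≈ (0.5969, -0.8023) (||v_1|| = 1).

λ_1 = 13.7202,  λ_2 = 3.2798;  v_1 ≈ (0.5969, -0.8023)


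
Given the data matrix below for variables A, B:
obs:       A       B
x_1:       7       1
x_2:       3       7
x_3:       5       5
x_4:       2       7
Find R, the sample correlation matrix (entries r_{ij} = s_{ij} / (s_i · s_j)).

Step 1 — column means:
  mean(A) = (7 + 3 + 5 + 2) / 4 = 17/4 = 4.25
  mean(B) = (1 + 7 + 5 + 7) / 4 = 20/4 = 5

Step 2 — sample variances and covariances s[i,j] = (1/(n-1)) · Σ_k (x_{k,i} - mean_i) · (x_{k,j} - mean_j), with n-1 = 3:
  s[A,A] = ((2.75)·(2.75) + (-1.25)·(-1.25) + (0.75)·(0.75) + (-2.25)·(-2.25)) / 3 = 14.75/3 = 4.9167
  s[A,B] = ((2.75)·(-4) + (-1.25)·(2) + (0.75)·(0) + (-2.25)·(2)) / 3 = -18/3 = -6
  s[B,B] = ((-4)·(-4) + (2)·(2) + (0)·(0) + (2)·(2)) / 3 = 24/3 = 8
  Sample standard deviations s_i = √(s[i,i]):
  s(A) = √(4.9167) = 2.2174
  s(B) = √(8) = 2.8284

Step 3 — r_{ij} = s_{ij} / (s_i · s_j):
  r[A,A] = 1 (diagonal).
  r[A,B] = -6 / (2.2174 · 2.8284) = -6 / 6.2716 = -0.9567
  r[B,B] = 1 (diagonal).

R is symmetric with unit diagonal. Assembling:

R = [[1, -0.9567],
 [-0.9567, 1]]


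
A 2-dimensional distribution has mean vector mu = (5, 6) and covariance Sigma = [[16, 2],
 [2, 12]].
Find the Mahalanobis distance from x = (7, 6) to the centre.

Step 1 — centre the observation: (x - mu) = (2, 0).

Step 2 — invert Sigma. det(Sigma) = 16·12 - (2)² = 188.
  Sigma^{-1} = (1/det) · [[d, -b], [-b, a]] = [[0.0638, -0.0106],
 [-0.0106, 0.0851]].

Step 3 — form the quadratic (x - mu)^T · Sigma^{-1} · (x - mu):
  Sigma^{-1} · (x - mu) = (0.1277, -0.0213).
  (x - mu)^T · [Sigma^{-1} · (x - mu)] = (2)·(0.1277) + (0)·(-0.0213) = 0.2553.

Step 4 — take square root: d = √(0.2553) ≈ 0.5053.

d(x, mu) = √(0.2553) ≈ 0.5053


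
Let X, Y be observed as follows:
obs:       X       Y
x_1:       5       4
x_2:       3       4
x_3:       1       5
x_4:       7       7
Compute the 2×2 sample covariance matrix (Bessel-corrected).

Step 1 — column means:
  mean(X) = (5 + 3 + 1 + 7) / 4 = 16/4 = 4
  mean(Y) = (4 + 4 + 5 + 7) / 4 = 20/4 = 5

Step 2 — sample covariance S[i,j] = (1/(n-1)) · Σ_k (x_{k,i} - mean_i) · (x_{k,j} - mean_j), with n-1 = 3.
  S[X,X] = ((1)·(1) + (-1)·(-1) + (-3)·(-3) + (3)·(3)) / 3 = 20/3 = 6.6667
  S[X,Y] = ((1)·(-1) + (-1)·(-1) + (-3)·(0) + (3)·(2)) / 3 = 6/3 = 2
  S[Y,Y] = ((-1)·(-1) + (-1)·(-1) + (0)·(0) + (2)·(2)) / 3 = 6/3 = 2

S is symmetric (S[j,i] = S[i,j]). Assembling:

S = [[6.6667, 2],
 [2, 2]]


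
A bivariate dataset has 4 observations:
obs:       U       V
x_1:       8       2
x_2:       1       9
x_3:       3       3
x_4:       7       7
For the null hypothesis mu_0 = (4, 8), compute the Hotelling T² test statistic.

Step 1 — sample mean vector:
  mean(U) = (8 + 1 + 3 + 7) / 4 = 19/4 = 4.75
  mean(V) = (2 + 9 + 3 + 7) / 4 = 21/4 = 5.25
  x̄ = (4.75, 5.25),  deviation x̄ - mu_0 = (4.75, 5.25) - (4, 8) = (0.75, -2.75).

Step 2 — sample covariance matrix, S[i,j] = (1/(n-1)) · Σ_k (x_{k,i} - mean_i) · (x_{k,j} - mean_j), divisor n-1 = 3:
  S[U,U] = ((3.25)·(3.25) + (-3.75)·(-3.75) + (-1.75)·(-1.75) + (2.25)·(2.25)) / 3 = 32.75/3 = 10.9167
  S[U,V] = ((3.25)·(-3.25) + (-3.75)·(3.75) + (-1.75)·(-2.25) + (2.25)·(1.75)) / 3 = -16.75/3 = -5.5833
  S[V,V] = ((-3.25)·(-3.25) + (3.75)·(3.75) + (-2.25)·(-2.25) + (1.75)·(1.75)) / 3 = 32.75/3 = 10.9167
  S = [[10.9167, -5.5833],
 [-5.5833, 10.9167]].

Step 3 — invert S. det(S) = 10.9167·10.9167 - (-5.5833)² = 88.
  S^{-1} = (1/det) · [[d, -b], [-b, a]] = [[0.1241, 0.0634],
 [0.0634, 0.1241]].

Step 4 — quadratic form (x̄ - mu_0)^T · S^{-1} · (x̄ - mu_0):
  S^{-1} · (x̄ - mu_0) = (-0.0814, -0.2936),
  (x̄ - mu_0)^T · [...] = (0.75)·(-0.0814) + (-2.75)·(-0.2936) = 0.7462.

Step 5 — scale by n: T² = 4 · 0.7462 = 2.9848.

T² ≈ 2.9848


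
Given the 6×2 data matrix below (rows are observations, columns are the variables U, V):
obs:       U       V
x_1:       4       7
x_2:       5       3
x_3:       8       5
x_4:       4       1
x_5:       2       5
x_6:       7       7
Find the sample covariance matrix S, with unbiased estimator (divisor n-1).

Step 1 — column means:
  mean(U) = (4 + 5 + 8 + 4 + 2 + 7) / 6 = 30/6 = 5
  mean(V) = (7 + 3 + 5 + 1 + 5 + 7) / 6 = 28/6 = 4.6667

Step 2 — sample covariance S[i,j] = (1/(n-1)) · Σ_k (x_{k,i} - mean_i) · (x_{k,j} - mean_j), with n-1 = 5.
  S[U,U] = ((-1)·(-1) + (0)·(0) + (3)·(3) + (-1)·(-1) + (-3)·(-3) + (2)·(2)) / 5 = 24/5 = 4.8
  S[U,V] = ((-1)·(2.3333) + (0)·(-1.6667) + (3)·(0.3333) + (-1)·(-3.6667) + (-3)·(0.3333) + (2)·(2.3333)) / 5 = 6/5 = 1.2
  S[V,V] = ((2.3333)·(2.3333) + (-1.6667)·(-1.6667) + (0.3333)·(0.3333) + (-3.6667)·(-3.6667) + (0.3333)·(0.3333) + (2.3333)·(2.3333)) / 5 = 27.3333/5 = 5.4667

S is symmetric (S[j,i] = S[i,j]). Assembling:

S = [[4.8, 1.2],
 [1.2, 5.4667]]


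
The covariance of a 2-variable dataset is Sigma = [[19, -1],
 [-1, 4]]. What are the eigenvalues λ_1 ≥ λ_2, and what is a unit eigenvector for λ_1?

Step 1 — characteristic polynomial of 2×2 Sigma:
  det(Sigma - λI) = λ² - trace · λ + det = 0.
  trace = 19 + 4 = 23, det = 19·4 - (-1)² = 75.
Step 2 — discriminant:
  Δ = trace² - 4·det = 529 - 300 = 229.
Step 3 — eigenvalues:
  λ = (trace ± √Δ)/2 = (23 ± 15.1327)/2,
  λ_1 = 19.0664,  λ_2 = 3.9336.

Step 4 — unit eigenvector for λ_1: solve (Sigma - λ_1 I)v = 0. First row:
  (19 - 19.0664)·v_x + (-1)·v_y = 0, i.e. (-0.0664)·v_x + (-1)·v_y = 0,
  so v ∝ (b, λ_1 - a) = (-1, 0.0664); multiply by -1 so the first entry is positive: u = (1, -0.0664).
  ||u|| = √((1)² + (-0.0664)²) = √(1.0044) ≈ 1.0022,
  v_1 = u/||u|| ≈ (0.9978, -0.0662) (||v_1|| = 1).

λ_1 = 19.0664,  λ_2 = 3.9336;  v_1 ≈ (0.9978, -0.0662)


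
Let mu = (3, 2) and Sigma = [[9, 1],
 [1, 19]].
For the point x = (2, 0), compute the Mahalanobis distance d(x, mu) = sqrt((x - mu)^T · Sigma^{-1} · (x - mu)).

Step 1 — centre the observation: (x - mu) = (-1, -2).

Step 2 — invert Sigma. det(Sigma) = 9·19 - (1)² = 170.
  Sigma^{-1} = (1/det) · [[d, -b], [-b, a]] = [[0.1118, -0.0059],
 [-0.0059, 0.0529]].

Step 3 — form the quadratic (x - mu)^T · Sigma^{-1} · (x - mu):
  Sigma^{-1} · (x - mu) = (-0.1, -0.1).
  (x - mu)^T · [Sigma^{-1} · (x - mu)] = (-1)·(-0.1) + (-2)·(-0.1) = 0.3.

Step 4 — take square root: d = √(0.3) ≈ 0.5477.

d(x, mu) = √(0.3) ≈ 0.5477


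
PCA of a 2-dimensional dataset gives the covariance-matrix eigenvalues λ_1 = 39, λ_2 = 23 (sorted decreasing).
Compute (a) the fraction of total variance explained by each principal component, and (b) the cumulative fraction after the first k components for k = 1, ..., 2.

Step 1 — total variance = trace(Sigma) = Σ λ_i = 39 + 23 = 62.

Step 2 — fraction explained by component i = λ_i / Σ λ:
  PC1: 39/62 = 0.629
  PC2: 23/62 = 0.371

Step 3 — cumulative fraction after k components = (λ_1 + ... + λ_k) / Σ λ:
  k = 1: 39/62 = 0.629
  k = 2: (39 + 23)/62 = 62/62 = 1

Summary (fraction, with percent):

explained: PC1 0.629 (62.9%), PC2 0.371 (37.1%);  cumulative: 0.629, 1


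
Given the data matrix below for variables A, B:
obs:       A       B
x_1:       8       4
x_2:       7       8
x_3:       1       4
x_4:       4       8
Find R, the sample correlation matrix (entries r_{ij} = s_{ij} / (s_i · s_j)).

Step 1 — column means:
  mean(A) = (8 + 7 + 1 + 4) / 4 = 20/4 = 5
  mean(B) = (4 + 8 + 4 + 8) / 4 = 24/4 = 6

Step 2 — sample variances and covariances s[i,j] = (1/(n-1)) · Σ_k (x_{k,i} - mean_i) · (x_{k,j} - mean_j), with n-1 = 3:
  s[A,A] = ((3)·(3) + (2)·(2) + (-4)·(-4) + (-1)·(-1)) / 3 = 30/3 = 10
  s[A,B] = ((3)·(-2) + (2)·(2) + (-4)·(-2) + (-1)·(2)) / 3 = 4/3 = 1.3333
  s[B,B] = ((-2)·(-2) + (2)·(2) + (-2)·(-2) + (2)·(2)) / 3 = 16/3 = 5.3333
  Sample standard deviations s_i = √(s[i,i]):
  s(A) = √(10) = 3.1623
  s(B) = √(5.3333) = 2.3094

Step 3 — r_{ij} = s_{ij} / (s_i · s_j):
  r[A,A] = 1 (diagonal).
  r[A,B] = 1.3333 / (3.1623 · 2.3094) = 1.3333 / 7.303 = 0.1826
  r[B,B] = 1 (diagonal).

R is symmetric with unit diagonal. Assembling:

R = [[1, 0.1826],
 [0.1826, 1]]


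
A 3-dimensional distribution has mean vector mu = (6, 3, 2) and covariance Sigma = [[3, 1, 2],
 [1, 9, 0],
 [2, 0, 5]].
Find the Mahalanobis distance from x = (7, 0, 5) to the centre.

Step 1 — centre the observation: (x - mu) = (1, -3, 3).

Step 2 — invert Sigma (cofactor / det for 3×3, or solve directly):
  Sigma^{-1} = [[0.4787, -0.0532, -0.1915],
 [-0.0532, 0.117, 0.0213],
 [-0.1915, 0.0213, 0.2766]].

Step 3 — form the quadratic (x - mu)^T · Sigma^{-1} · (x - mu):
  Sigma^{-1} · (x - mu) = (0.0638, -0.3404, 0.5745).
  (x - mu)^T · [Sigma^{-1} · (x - mu)] = (1)·(0.0638) + (-3)·(-0.3404) + (3)·(0.5745) = 2.8085.

Step 4 — take square root: d = √(2.8085) ≈ 1.6759.

d(x, mu) = √(2.8085) ≈ 1.6759


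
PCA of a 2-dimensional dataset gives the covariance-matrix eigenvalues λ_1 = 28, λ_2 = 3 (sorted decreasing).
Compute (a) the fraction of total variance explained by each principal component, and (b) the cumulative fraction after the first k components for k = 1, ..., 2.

Step 1 — total variance = trace(Sigma) = Σ λ_i = 28 + 3 = 31.

Step 2 — fraction explained by component i = λ_i / Σ λ:
  PC1: 28/31 = 0.9032
  PC2: 3/31 = 0.0968

Step 3 — cumulative fraction after k components = (λ_1 + ... + λ_k) / Σ λ:
  k = 1: 28/31 = 0.9032
  k = 2: (28 + 3)/31 = 31/31 = 1

Summary (fraction, with percent):

explained: PC1 0.9032 (90.32%), PC2 0.0968 (9.68%);  cumulative: 0.9032, 1


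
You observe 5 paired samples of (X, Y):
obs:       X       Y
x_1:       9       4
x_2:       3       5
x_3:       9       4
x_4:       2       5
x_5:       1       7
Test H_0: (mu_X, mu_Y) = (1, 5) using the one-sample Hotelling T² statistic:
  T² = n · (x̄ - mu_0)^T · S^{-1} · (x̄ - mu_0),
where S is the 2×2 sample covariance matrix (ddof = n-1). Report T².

Step 1 — sample mean vector:
  mean(X) = (9 + 3 + 9 + 2 + 1) / 5 = 24/5 = 4.8
  mean(Y) = (4 + 5 + 4 + 5 + 7) / 5 = 25/5 = 5
  x̄ = (4.8, 5),  deviation x̄ - mu_0 = (4.8, 5) - (1, 5) = (3.8, 0).

Step 2 — sample covariance matrix, S[i,j] = (1/(n-1)) · Σ_k (x_{k,i} - mean_i) · (x_{k,j} - mean_j), divisor n-1 = 4:
  S[X,X] = ((4.2)·(4.2) + (-1.8)·(-1.8) + (4.2)·(4.2) + (-2.8)·(-2.8) + (-3.8)·(-3.8)) / 4 = 60.8/4 = 15.2
  S[X,Y] = ((4.2)·(-1) + (-1.8)·(0) + (4.2)·(-1) + (-2.8)·(0) + (-3.8)·(2)) / 4 = -16/4 = -4
  S[Y,Y] = ((-1)·(-1) + (0)·(0) + (-1)·(-1) + (0)·(0) + (2)·(2)) / 4 = 6/4 = 1.5
  S = [[15.2, -4],
 [-4, 1.5]].

Step 3 — invert S. det(S) = 15.2·1.5 - (-4)² = 6.8.
  S^{-1} = (1/det) · [[d, -b], [-b, a]] = [[0.2206, 0.5882],
 [0.5882, 2.2353]].

Step 4 — quadratic form (x̄ - mu_0)^T · S^{-1} · (x̄ - mu_0):
  S^{-1} · (x̄ - mu_0) = (0.8382, 2.2353),
  (x̄ - mu_0)^T · [...] = (3.8)·(0.8382) + (0)·(2.2353) = 3.1853.

Step 5 — scale by n: T² = 5 · 3.1853 = 15.9265.

T² ≈ 15.9265


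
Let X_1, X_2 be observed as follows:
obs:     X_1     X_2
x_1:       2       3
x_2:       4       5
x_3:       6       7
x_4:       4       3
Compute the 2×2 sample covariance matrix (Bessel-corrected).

Step 1 — column means:
  mean(X_1) = (2 + 4 + 6 + 4) / 4 = 16/4 = 4
  mean(X_2) = (3 + 5 + 7 + 3) / 4 = 18/4 = 4.5

Step 2 — sample covariance S[i,j] = (1/(n-1)) · Σ_k (x_{k,i} - mean_i) · (x_{k,j} - mean_j), with n-1 = 3.
  S[X_1,X_1] = ((-2)·(-2) + (0)·(0) + (2)·(2) + (0)·(0)) / 3 = 8/3 = 2.6667
  S[X_1,X_2] = ((-2)·(-1.5) + (0)·(0.5) + (2)·(2.5) + (0)·(-1.5)) / 3 = 8/3 = 2.6667
  S[X_2,X_2] = ((-1.5)·(-1.5) + (0.5)·(0.5) + (2.5)·(2.5) + (-1.5)·(-1.5)) / 3 = 11/3 = 3.6667

S is symmetric (S[j,i] = S[i,j]). Assembling:

S = [[2.6667, 2.6667],
 [2.6667, 3.6667]]


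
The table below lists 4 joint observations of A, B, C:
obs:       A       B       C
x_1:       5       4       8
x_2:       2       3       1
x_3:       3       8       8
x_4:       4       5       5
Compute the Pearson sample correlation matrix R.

Step 1 — column means:
  mean(A) = (5 + 2 + 3 + 4) / 4 = 14/4 = 3.5
  mean(B) = (4 + 3 + 8 + 5) / 4 = 20/4 = 5
  mean(C) = (8 + 1 + 8 + 5) / 4 = 22/4 = 5.5

Step 2 — sample variances and covariances s[i,j] = (1/(n-1)) · Σ_k (x_{k,i} - mean_i) · (x_{k,j} - mean_j), with n-1 = 3:
  s[A,A] = ((1.5)·(1.5) + (-1.5)·(-1.5) + (-0.5)·(-0.5) + (0.5)·(0.5)) / 3 = 5/3 = 1.6667
  s[A,B] = ((1.5)·(-1) + (-1.5)·(-2) + (-0.5)·(3) + (0.5)·(0)) / 3 = 0/3 = 0
  s[A,C] = ((1.5)·(2.5) + (-1.5)·(-4.5) + (-0.5)·(2.5) + (0.5)·(-0.5)) / 3 = 9/3 = 3
  s[B,B] = ((-1)·(-1) + (-2)·(-2) + (3)·(3) + (0)·(0)) / 3 = 14/3 = 4.6667
  s[B,C] = ((-1)·(2.5) + (-2)·(-4.5) + (3)·(2.5) + (0)·(-0.5)) / 3 = 14/3 = 4.6667
  s[C,C] = ((2.5)·(2.5) + (-4.5)·(-4.5) + (2.5)·(2.5) + (-0.5)·(-0.5)) / 3 = 33/3 = 11
  Sample standard deviations s_i = √(s[i,i]):
  s(A) = √(1.6667) = 1.291
  s(B) = √(4.6667) = 2.1602
  s(C) = √(11) = 3.3166

Step 3 — r_{ij} = s_{ij} / (s_i · s_j):
  r[A,A] = 1 (diagonal).
  r[A,B] = 0 / (1.291 · 2.1602) = 0 / 2.7889 = 0
  r[A,C] = 3 / (1.291 · 3.3166) = 3 / 4.2817 = 0.7006
  r[B,B] = 1 (diagonal).
  r[B,C] = 4.6667 / (2.1602 · 3.3166) = 4.6667 / 7.1647 = 0.6513
  r[C,C] = 1 (diagonal).

R is symmetric with unit diagonal. Assembling:

R = [[1, 0, 0.7006],
 [0, 1, 0.6513],
 [0.7006, 0.6513, 1]]


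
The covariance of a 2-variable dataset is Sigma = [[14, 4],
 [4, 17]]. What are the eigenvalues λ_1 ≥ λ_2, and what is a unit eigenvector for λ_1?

Step 1 — characteristic polynomial of 2×2 Sigma:
  det(Sigma - λI) = λ² - trace · λ + det = 0.
  trace = 14 + 17 = 31, det = 14·17 - (4)² = 222.
Step 2 — discriminant:
  Δ = trace² - 4·det = 961 - 888 = 73.
Step 3 — eigenvalues:
  λ = (trace ± √Δ)/2 = (31 ± 8.544)/2,
  λ_1 = 19.772,  λ_2 = 11.228.

Step 4 — unit eigenvector for λ_1: solve (Sigma - λ_1 I)v = 0. First row:
  (14 - 19.772)·v_x + (4)·v_y = 0, i.e. (-5.772)·v_x + (4)·v_y = 0,
  so v ∝ (b, λ_1 - a) = (4, 5.772) = u.
  ||u|| = √((4)² + (5.772)²) = √(49.316) ≈ 7.0225,
  v_1 = u/||u|| ≈ (0.5696, 0.8219) (||v_1|| = 1).

λ_1 = 19.772,  λ_2 = 11.228;  v_1 ≈ (0.5696, 0.8219)


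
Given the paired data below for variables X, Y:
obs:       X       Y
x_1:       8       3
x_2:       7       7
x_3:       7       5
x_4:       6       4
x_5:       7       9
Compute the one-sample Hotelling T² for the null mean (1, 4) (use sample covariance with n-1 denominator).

Step 1 — sample mean vector:
  mean(X) = (8 + 7 + 7 + 6 + 7) / 5 = 35/5 = 7
  mean(Y) = (3 + 7 + 5 + 4 + 9) / 5 = 28/5 = 5.6
  x̄ = (7, 5.6),  deviation x̄ - mu_0 = (7, 5.6) - (1, 4) = (6, 1.6).

Step 2 — sample covariance matrix, S[i,j] = (1/(n-1)) · Σ_k (x_{k,i} - mean_i) · (x_{k,j} - mean_j), divisor n-1 = 4:
  S[X,X] = ((1)·(1) + (0)·(0) + (0)·(0) + (-1)·(-1) + (0)·(0)) / 4 = 2/4 = 0.5
  S[X,Y] = ((1)·(-2.6) + (0)·(1.4) + (0)·(-0.6) + (-1)·(-1.6) + (0)·(3.4)) / 4 = -1/4 = -0.25
  S[Y,Y] = ((-2.6)·(-2.6) + (1.4)·(1.4) + (-0.6)·(-0.6) + (-1.6)·(-1.6) + (3.4)·(3.4)) / 4 = 23.2/4 = 5.8
  S = [[0.5, -0.25],
 [-0.25, 5.8]].

Step 3 — invert S. det(S) = 0.5·5.8 - (-0.25)² = 2.8375.
  S^{-1} = (1/det) · [[d, -b], [-b, a]] = [[2.0441, 0.0881],
 [0.0881, 0.1762]].

Step 4 — quadratic form (x̄ - mu_0)^T · S^{-1} · (x̄ - mu_0):
  S^{-1} · (x̄ - mu_0) = (12.4053, 0.8106),
  (x̄ - mu_0)^T · [...] = (6)·(12.4053) + (1.6)·(0.8106) = 75.7286.

Step 5 — scale by n: T² = 5 · 75.7286 = 378.6432.

T² ≈ 378.6432


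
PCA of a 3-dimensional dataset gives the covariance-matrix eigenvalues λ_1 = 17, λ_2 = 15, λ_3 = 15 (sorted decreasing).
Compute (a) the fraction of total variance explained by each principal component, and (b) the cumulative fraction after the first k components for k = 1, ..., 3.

Step 1 — total variance = trace(Sigma) = Σ λ_i = 17 + 15 + 15 = 47.

Step 2 — fraction explained by component i = λ_i / Σ λ:
  PC1: 17/47 = 0.3617
  PC2: 15/47 = 0.3191
  PC3: 15/47 = 0.3191

Step 3 — cumulative fraction after k components = (λ_1 + ... + λ_k) / Σ λ:
  k = 1: 17/47 = 0.3617
  k = 2: (17 + 15)/47 = 32/47 = 0.6809
  k = 3: (17 + 15 + 15)/47 = 47/47 = 1

Summary (fraction, with percent):

explained: PC1 0.3617 (36.17%), PC2 0.3191 (31.91%), PC3 0.3191 (31.91%);  cumulative: 0.3617, 0.6809, 1


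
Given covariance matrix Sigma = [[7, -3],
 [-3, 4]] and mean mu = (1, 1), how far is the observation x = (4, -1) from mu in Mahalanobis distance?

Step 1 — centre the observation: (x - mu) = (3, -2).

Step 2 — invert Sigma. det(Sigma) = 7·4 - (-3)² = 19.
  Sigma^{-1} = (1/det) · [[d, -b], [-b, a]] = [[0.2105, 0.1579],
 [0.1579, 0.3684]].

Step 3 — form the quadratic (x - mu)^T · Sigma^{-1} · (x - mu):
  Sigma^{-1} · (x - mu) = (0.3158, -0.2632).
  (x - mu)^T · [Sigma^{-1} · (x - mu)] = (3)·(0.3158) + (-2)·(-0.2632) = 1.4737.

Step 4 — take square root: d = √(1.4737) ≈ 1.214.

d(x, mu) = √(1.4737) ≈ 1.214


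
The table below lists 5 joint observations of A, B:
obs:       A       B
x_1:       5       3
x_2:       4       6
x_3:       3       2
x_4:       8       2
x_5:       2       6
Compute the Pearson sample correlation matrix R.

Step 1 — column means:
  mean(A) = (5 + 4 + 3 + 8 + 2) / 5 = 22/5 = 4.4
  mean(B) = (3 + 6 + 2 + 2 + 6) / 5 = 19/5 = 3.8

Step 2 — sample variances and covariances s[i,j] = (1/(n-1)) · Σ_k (x_{k,i} - mean_i) · (x_{k,j} - mean_j), with n-1 = 4:
  s[A,A] = ((0.6)·(0.6) + (-0.4)·(-0.4) + (-1.4)·(-1.4) + (3.6)·(3.6) + (-2.4)·(-2.4)) / 4 = 21.2/4 = 5.3
  s[A,B] = ((0.6)·(-0.8) + (-0.4)·(2.2) + (-1.4)·(-1.8) + (3.6)·(-1.8) + (-2.4)·(2.2)) / 4 = -10.6/4 = -2.65
  s[B,B] = ((-0.8)·(-0.8) + (2.2)·(2.2) + (-1.8)·(-1.8) + (-1.8)·(-1.8) + (2.2)·(2.2)) / 4 = 16.8/4 = 4.2
  Sample standard deviations s_i = √(s[i,i]):
  s(A) = √(5.3) = 2.3022
  s(B) = √(4.2) = 2.0494

Step 3 — r_{ij} = s_{ij} / (s_i · s_j):
  r[A,A] = 1 (diagonal).
  r[A,B] = -2.65 / (2.3022 · 2.0494) = -2.65 / 4.7181 = -0.5617
  r[B,B] = 1 (diagonal).

R is symmetric with unit diagonal. Assembling:

R = [[1, -0.5617],
 [-0.5617, 1]]


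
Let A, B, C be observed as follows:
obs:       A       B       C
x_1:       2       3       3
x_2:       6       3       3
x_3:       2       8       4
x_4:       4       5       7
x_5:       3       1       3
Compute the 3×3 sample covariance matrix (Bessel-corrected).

Step 1 — column means:
  mean(A) = (2 + 6 + 2 + 4 + 3) / 5 = 17/5 = 3.4
  mean(B) = (3 + 3 + 8 + 5 + 1) / 5 = 20/5 = 4
  mean(C) = (3 + 3 + 4 + 7 + 3) / 5 = 20/5 = 4

Step 2 — sample covariance S[i,j] = (1/(n-1)) · Σ_k (x_{k,i} - mean_i) · (x_{k,j} - mean_j), with n-1 = 4.
  S[A,A] = ((-1.4)·(-1.4) + (2.6)·(2.6) + (-1.4)·(-1.4) + (0.6)·(0.6) + (-0.4)·(-0.4)) / 4 = 11.2/4 = 2.8
  S[A,B] = ((-1.4)·(-1) + (2.6)·(-1) + (-1.4)·(4) + (0.6)·(1) + (-0.4)·(-3)) / 4 = -5/4 = -1.25
  S[A,C] = ((-1.4)·(-1) + (2.6)·(-1) + (-1.4)·(0) + (0.6)·(3) + (-0.4)·(-1)) / 4 = 1/4 = 0.25
  S[B,B] = ((-1)·(-1) + (-1)·(-1) + (4)·(4) + (1)·(1) + (-3)·(-3)) / 4 = 28/4 = 7
  S[B,C] = ((-1)·(-1) + (-1)·(-1) + (4)·(0) + (1)·(3) + (-3)·(-1)) / 4 = 8/4 = 2
  S[C,C] = ((-1)·(-1) + (-1)·(-1) + (0)·(0) + (3)·(3) + (-1)·(-1)) / 4 = 12/4 = 3

S is symmetric (S[j,i] = S[i,j]). Assembling:

S = [[2.8, -1.25, 0.25],
 [-1.25, 7, 2],
 [0.25, 2, 3]]


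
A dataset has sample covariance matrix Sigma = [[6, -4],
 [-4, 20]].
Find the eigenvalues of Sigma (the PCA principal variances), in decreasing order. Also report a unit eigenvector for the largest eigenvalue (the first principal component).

Step 1 — characteristic polynomial of 2×2 Sigma:
  det(Sigma - λI) = λ² - trace · λ + det = 0.
  trace = 6 + 20 = 26, det = 6·20 - (-4)² = 104.
Step 2 — discriminant:
  Δ = trace² - 4·det = 676 - 416 = 260.
Step 3 — eigenvalues:
  λ = (trace ± √Δ)/2 = (26 ± 16.1245)/2,
  λ_1 = 21.0623,  λ_2 = 4.9377.

Step 4 — unit eigenvector for λ_1: solve (Sigma - λ_1 I)v = 0. First row:
  (6 - 21.0623)·v_x + (-4)·v_y = 0, i.e. (-15.0623)·v_x + (-4)·v_y = 0,
  so v ∝ (b, λ_1 - a) = (-4, 15.0623); multiply by -1 so the first entry is positive: u = (4, -15.0623).
  ||u|| = √((4)² + (-15.0623)²) = √(242.8716) ≈ 15.5843,
  v_1 = u/||u|| ≈ (0.2567, -0.9665) (||v_1|| = 1).

λ_1 = 21.0623,  λ_2 = 4.9377;  v_1 ≈ (0.2567, -0.9665)


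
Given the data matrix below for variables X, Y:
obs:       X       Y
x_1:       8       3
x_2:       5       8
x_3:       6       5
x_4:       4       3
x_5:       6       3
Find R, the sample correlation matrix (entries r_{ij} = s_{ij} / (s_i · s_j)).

Step 1 — column means:
  mean(X) = (8 + 5 + 6 + 4 + 6) / 5 = 29/5 = 5.8
  mean(Y) = (3 + 8 + 5 + 3 + 3) / 5 = 22/5 = 4.4

Step 2 — sample variances and covariances s[i,j] = (1/(n-1)) · Σ_k (x_{k,i} - mean_i) · (x_{k,j} - mean_j), with n-1 = 4:
  s[X,X] = ((2.2)·(2.2) + (-0.8)·(-0.8) + (0.2)·(0.2) + (-1.8)·(-1.8) + (0.2)·(0.2)) / 4 = 8.8/4 = 2.2
  s[X,Y] = ((2.2)·(-1.4) + (-0.8)·(3.6) + (0.2)·(0.6) + (-1.8)·(-1.4) + (0.2)·(-1.4)) / 4 = -3.6/4 = -0.9
  s[Y,Y] = ((-1.4)·(-1.4) + (3.6)·(3.6) + (0.6)·(0.6) + (-1.4)·(-1.4) + (-1.4)·(-1.4)) / 4 = 19.2/4 = 4.8
  Sample standard deviations s_i = √(s[i,i]):
  s(X) = √(2.2) = 1.4832
  s(Y) = √(4.8) = 2.1909

Step 3 — r_{ij} = s_{ij} / (s_i · s_j):
  r[X,X] = 1 (diagonal).
  r[X,Y] = -0.9 / (1.4832 · 2.1909) = -0.9 / 3.2496 = -0.277
  r[Y,Y] = 1 (diagonal).

R is symmetric with unit diagonal. Assembling:

R = [[1, -0.277],
 [-0.277, 1]]
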